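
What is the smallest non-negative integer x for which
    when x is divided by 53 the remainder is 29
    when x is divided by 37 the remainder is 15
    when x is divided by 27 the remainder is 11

The moduli are pairwise coprime; N = 53·37·27 = 52947.
N/53 = 999; 999 ≡ 45 (mod 53); 45·33 ≡ 1, so inverse 33.
N/37 = 1431; 1431 ≡ 25 (mod 37); 25·3 ≡ 1, so inverse 3.
N/27 = 1961; 1961 ≡ 17 (mod 27); 17·8 ≡ 1, so inverse 8.
x ≡ 29·999·33 + 15·1431·3 + 11·1961·8 = 1193006.
1193006 mod 52947 = 28172.

28172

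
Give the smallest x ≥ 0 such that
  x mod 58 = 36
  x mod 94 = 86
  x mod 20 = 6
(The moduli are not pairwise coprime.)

18886

gcd(58, 94) = 2 and 2 | (86 − 36), so the pair is consistent; merging gives x ≡ 2530 (mod 2726), where 2726 = lcm(58, 94).
gcd(2726, 20) = 2 and 2 | (6 − 2530), so the pair is consistent; merging gives x ≡ 18886 (mod 27260), where 27260 = lcm(2726, 20).
The solution is unique modulo lcm(58, 94, 20) = 27260.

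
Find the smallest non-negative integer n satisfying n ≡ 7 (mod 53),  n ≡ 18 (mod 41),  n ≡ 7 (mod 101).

155244

From n ≡ 7 (mod 53) write n = 7 + 53t. Substituting into n ≡ 18 (mod 41) gives 53t ≡ 11 (mod 41), and since 12⁻¹ ≡ 24 (mod 41), t ≡ 18. Hence n ≡ 7 + 53·18 = 961 (mod 2173).
From n ≡ 961 (mod 2173) write n = 961 + 2173t. Substituting into n ≡ 7 (mod 101) gives 2173t ≡ 56 (mod 101), and since 52⁻¹ ≡ 68 (mod 101), t ≡ 71. Hence n ≡ 961 + 2173·71 = 155244 (mod 219473).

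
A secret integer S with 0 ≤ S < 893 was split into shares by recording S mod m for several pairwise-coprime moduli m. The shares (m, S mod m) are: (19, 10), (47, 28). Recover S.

Combine the congruences pairwise.
From S ≡ 10 (mod 19) write S = 10 + 19t. Substituting into S ≡ 28 (mod 47) gives 19t ≡ 18 (mod 47), and since 19⁻¹ ≡ 5 (mod 47), t ≡ 43. Hence S ≡ 10 + 19·43 = 827 (mod 893).

827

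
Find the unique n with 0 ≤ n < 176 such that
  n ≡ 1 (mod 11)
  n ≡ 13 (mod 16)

Combine the congruences pairwise.
From n ≡ 1 (mod 11) write n = 1 + 11t. Substituting into n ≡ 13 (mod 16) gives 11t ≡ 12 (mod 16), and since 11⁻¹ ≡ 3 (mod 16), t ≡ 4. Hence n ≡ 1 + 11·4 = 45 (mod 176).

45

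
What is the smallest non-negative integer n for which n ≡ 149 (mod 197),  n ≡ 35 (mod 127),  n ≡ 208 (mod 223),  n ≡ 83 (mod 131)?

297451434

The moduli are pairwise coprime; M = 197·127·223·131 = 730880047.
M/197 = 3710051; 3710051 ≡ 147 (mod 197); 147·130 ≡ 1, so inverse 130.
M/127 = 5754961; 5754961 ≡ 83 (mod 127); 83·101 ≡ 1, so inverse 101.
M/223 = 3277489; 3277489 ≡ 58 (mod 223); 58·50 ≡ 1, so inverse 50.
M/131 = 5579237; 5579237 ≡ 78 (mod 131); 78·42 ≡ 1, so inverse 42.
n ≡ 149·3710051·130 + 35·5754961·101 + 208·3277489·50 + 83·5579237·42 = 145742580787.
145742580787 mod 730880047 = 297451434.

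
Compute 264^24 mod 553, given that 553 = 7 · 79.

Mod 7: 264 ≡ 5; since 6 | 24, by Fermat 5^24 ≡ 1 (mod 7).
Mod 79: 264 ≡ 27; 27^24 ≡ 22 (mod 79).
Combine by CRT: x ≡ 1 (mod 7), x ≡ 22 (mod 79) ⇒ x ≡ 22 (mod 553).

22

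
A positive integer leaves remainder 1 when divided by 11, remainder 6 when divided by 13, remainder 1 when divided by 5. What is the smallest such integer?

Combine the congruences pairwise.
From x ≡ 1 (mod 11) write x = 1 + 11t. Substituting into x ≡ 6 (mod 13) gives 11t ≡ 5 (mod 13), and since 11⁻¹ ≡ 6 (mod 13), t ≡ 4. Hence x ≡ 1 + 11·4 = 45 (mod 143).
From x ≡ 45 (mod 143) write x = 45 + 143t. Substituting into x ≡ 1 (mod 5) gives 143t ≡ 1 (mod 5), and since 3⁻¹ ≡ 2 (mod 5), t ≡ 2. Hence x ≡ 45 + 143·2 = 331 (mod 715).

331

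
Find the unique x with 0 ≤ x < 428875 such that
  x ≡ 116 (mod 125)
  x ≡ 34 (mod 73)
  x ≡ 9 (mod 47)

263491

The moduli are pairwise coprime; N = 125·73·47 = 428875.
N/125 = 3431; 3431 ≡ 56 (mod 125); 56·96 ≡ 1, so inverse 96.
N/73 = 5875; 5875 ≡ 35 (mod 73); 35·48 ≡ 1, so inverse 48.
N/47 = 9125; 9125 ≡ 7 (mod 47); 7·27 ≡ 1, so inverse 27.
x ≡ 116·3431·96 + 34·5875·48 + 9·9125·27 = 50012991.
50012991 mod 428875 = 263491.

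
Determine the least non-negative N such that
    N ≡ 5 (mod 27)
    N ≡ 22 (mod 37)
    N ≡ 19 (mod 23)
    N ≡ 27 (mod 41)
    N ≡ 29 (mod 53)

The moduli are pairwise coprime; M = 27·37·23·41·53 = 49929021.
M/27 = 1849223; 1849223 ≡ 20 (mod 27); 20·23 ≡ 1, so inverse 23.
M/37 = 1349433; 1349433 ≡ 6 (mod 37); 6·31 ≡ 1, so inverse 31.
M/23 = 2170827; 2170827 ≡ 18 (mod 23); 18·9 ≡ 1, so inverse 9.
M/41 = 1217781; 1217781 ≡ 40 (mod 41); 40·40 ≡ 1, so inverse 40.
M/53 = 942057; 942057 ≡ 35 (mod 53); 35·50 ≡ 1, so inverse 50.
N ≡ 5·1849223·23 + 22·1349433·31 + 19·2170827·9 + 27·1217781·40 + 29·942057·50 = 4185371498.
4185371498 mod 49929021 = 41262755.

41262755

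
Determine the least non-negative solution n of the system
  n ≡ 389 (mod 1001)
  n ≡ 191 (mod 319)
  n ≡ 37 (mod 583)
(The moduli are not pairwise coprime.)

678066

gcd(1001, 319) = 11 and 11 | (191 − 389), so the pair is consistent; merging gives n ≡ 10399 (mod 29029), where 29029 = lcm(1001, 319).
gcd(29029, 583) = 11 and 11 | (37 − 10399), so the pair is consistent; merging gives n ≡ 678066 (mod 1538537), where 1538537 = lcm(29029, 583).
The solution is unique modulo lcm(1001, 319, 583) = 1538537.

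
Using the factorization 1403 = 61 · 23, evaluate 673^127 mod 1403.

311

Mod 61: 673 ≡ 2; by Fermat, exponent reduces to 127 mod 60 = 7; 2^7 ≡ 6 (mod 61).
Mod 23: 673 ≡ 6; by Fermat, exponent reduces to 127 mod 22 = 17; 6^17 ≡ 12 (mod 23).
Combine by CRT: x ≡ 6 (mod 61), x ≡ 12 (mod 23) ⇒ x ≡ 311 (mod 1403).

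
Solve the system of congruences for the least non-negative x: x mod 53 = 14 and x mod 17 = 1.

120

Combine the congruences pairwise.
From x ≡ 14 (mod 53) write x = 14 + 53t. Substituting into x ≡ 1 (mod 17) gives 53t ≡ 4 (mod 17), and since 2⁻¹ ≡ 9 (mod 17), t ≡ 2. Hence x ≡ 14 + 53·2 = 120 (mod 901).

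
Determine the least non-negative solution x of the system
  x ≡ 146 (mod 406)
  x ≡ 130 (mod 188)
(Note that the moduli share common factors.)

5018

gcd(406, 188) = 2 and 2 | (130 − 146), so the pair is consistent; merging gives x ≡ 5018 (mod 38164), where 38164 = lcm(406, 188).
The solution is unique modulo lcm(406, 188) = 38164.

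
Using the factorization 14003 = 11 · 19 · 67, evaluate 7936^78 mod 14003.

Mod 11: 7936 ≡ 5; by Fermat, exponent reduces to 78 mod 10 = 8; 5^8 ≡ 4 (mod 11).
Mod 19: 7936 ≡ 13; by Fermat, exponent reduces to 78 mod 18 = 6; 13^6 ≡ 11 (mod 19).
Mod 67: 7936 ≡ 30; by Fermat, exponent reduces to 78 mod 66 = 12; 30^12 ≡ 1 (mod 67).
Combine by CRT: x ≡ 4 (mod 11), x ≡ 11 (mod 19), x ≡ 1 (mod 67) ⇒ x ≡ 3887 (mod 14003).

3887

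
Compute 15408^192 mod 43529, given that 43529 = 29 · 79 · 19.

25081

Mod 29: 15408 ≡ 9; by Fermat, exponent reduces to 192 mod 28 = 24; 9^24 ≡ 25 (mod 29).
Mod 79: 15408 ≡ 3; by Fermat, exponent reduces to 192 mod 78 = 36; 3^36 ≡ 38 (mod 79).
Mod 19: 15408 ≡ 18; by Fermat, exponent reduces to 192 mod 18 = 12; 18^12 ≡ 1 (mod 19).
Combine by CRT: x ≡ 25 (mod 29), x ≡ 38 (mod 79), x ≡ 1 (mod 19) ⇒ x ≡ 25081 (mod 43529).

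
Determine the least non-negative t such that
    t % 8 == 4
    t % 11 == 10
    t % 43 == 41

428

Combine the congruences pairwise.
From t ≡ 4 (mod 8) write t = 4 + 8s. Substituting into t ≡ 10 (mod 11) gives 8s ≡ 6 (mod 11), and since 8⁻¹ ≡ 7 (mod 11), s ≡ 9. Hence t ≡ 4 + 8·9 = 76 (mod 88).
From t ≡ 76 (mod 88) write t = 76 + 88s. Substituting into t ≡ 41 (mod 43) gives 88s ≡ 8 (mod 43), and since 2⁻¹ ≡ 22 (mod 43), s ≡ 4. Hence t ≡ 76 + 88·4 = 428 (mod 3784).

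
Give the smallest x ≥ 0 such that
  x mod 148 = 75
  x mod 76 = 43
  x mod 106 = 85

43439

Combine the congruences pairwise.
gcd(148, 76) = 4 and 4 | (43 − 75), so the pair is consistent; merging gives x ≡ 1259 (mod 2812), where 2812 = lcm(148, 76).
gcd(2812, 106) = 2 and 2 | (85 − 1259), so the pair is consistent; merging gives x ≡ 43439 (mod 149036), where 149036 = lcm(2812, 106).
The solution is unique modulo lcm(148, 76, 106) = 149036.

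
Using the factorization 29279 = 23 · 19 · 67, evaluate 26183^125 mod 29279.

Mod 23: 26183 ≡ 9; by Fermat, exponent reduces to 125 mod 22 = 15; 9^15 ≡ 6 (mod 23).
Mod 19: 26183 ≡ 1; by Fermat, exponent reduces to 125 mod 18 = 17; 1^17 ≡ 1 (mod 19).
Mod 67: 26183 ≡ 53; by Fermat, exponent reduces to 125 mod 66 = 59; 53^59 ≡ 42 (mod 67).
Combine by CRT: x ≡ 6 (mod 23), x ≡ 1 (mod 19), x ≡ 42 (mod 67) ⇒ x ≡ 21281 (mod 29279).

21281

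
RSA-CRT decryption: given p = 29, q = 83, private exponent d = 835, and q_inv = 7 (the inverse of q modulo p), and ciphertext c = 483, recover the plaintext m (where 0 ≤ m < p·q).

d_p = d mod (p−1) = 835 mod 28 = 23; d_q = d mod (q−1) = 15.
m₁ = c^(d_p) mod p: c ≡ 19 (mod 29), and 19^23 mod 29 = 18.
m₂ = c^(d_q) mod q: c ≡ 68 (mod 83), and 68^15 mod 83 = 69.
h = q_inv·(m₁ − m₂) mod p = 7·(18 − 69) mod 29 = 20.
m = m₂ + h·q = 69 + 20·83 = 1729.

1729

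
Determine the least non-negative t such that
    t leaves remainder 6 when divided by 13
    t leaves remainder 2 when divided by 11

123

From t ≡ 6 (mod 13) write t = 6 + 13s. Substituting into t ≡ 2 (mod 11) gives 13s ≡ 7 (mod 11), and since 2⁻¹ ≡ 6 (mod 11), s ≡ 9. Hence t ≡ 6 + 13·9 = 123 (mod 143).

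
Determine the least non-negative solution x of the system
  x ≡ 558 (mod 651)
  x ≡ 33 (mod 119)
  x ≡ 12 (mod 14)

9672

Combine the congruences pairwise.
gcd(651, 119) = 7 and 7 | (33 − 558), so the pair is consistent; merging gives x ≡ 9672 (mod 11067), where 11067 = lcm(651, 119).
gcd(11067, 14) = 7 and 7 | (12 − 9672), so the pair is consistent; merging gives x ≡ 9672 (mod 22134), where 22134 = lcm(11067, 14).
The solution is unique modulo lcm(651, 119, 14) = 22134.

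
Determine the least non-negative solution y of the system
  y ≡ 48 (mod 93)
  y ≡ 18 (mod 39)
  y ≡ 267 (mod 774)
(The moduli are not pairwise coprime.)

Combine the congruences pairwise.
gcd(93, 39) = 3 and 3 | (18 − 48), so the pair is consistent; merging gives y ≡ 1071 (mod 1209), where 1209 = lcm(93, 39).
gcd(1209, 774) = 3 and 3 | (267 − 1071), so the pair is consistent; merging gives y ≡ 97791 (mod 311922), where 311922 = lcm(1209, 774).
The solution is unique modulo lcm(93, 39, 774) = 311922.

97791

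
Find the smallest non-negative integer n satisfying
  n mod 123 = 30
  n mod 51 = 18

1752

Combine the congruences pairwise.
gcd(123, 51) = 3 and 3 | (18 − 30), so the pair is consistent; merging gives n ≡ 1752 (mod 2091), where 2091 = lcm(123, 51).
The solution is unique modulo lcm(123, 51) = 2091.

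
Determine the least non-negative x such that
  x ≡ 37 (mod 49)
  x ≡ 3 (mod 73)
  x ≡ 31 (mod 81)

From x ≡ 37 (mod 49) write x = 37 + 49t. Substituting into x ≡ 3 (mod 73) gives 49t ≡ 39 (mod 73), and since 49⁻¹ ≡ 3 (mod 73), t ≡ 44. Hence x ≡ 37 + 49·44 = 2193 (mod 3577).
From x ≡ 2193 (mod 3577) write x = 2193 + 3577t. Substituting into x ≡ 31 (mod 81) gives 3577t ≡ 25 (mod 81), and since 13⁻¹ ≡ 25 (mod 81), t ≡ 58. Hence x ≡ 2193 + 3577·58 = 209659 (mod 289737).

209659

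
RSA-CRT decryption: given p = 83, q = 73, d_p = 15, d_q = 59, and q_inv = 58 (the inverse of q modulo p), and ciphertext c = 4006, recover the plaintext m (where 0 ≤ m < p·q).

4169

m₁ = c^(d_p) mod p: c ≡ 22 (mod 83), and 22^15 mod 83 = 19.
m₂ = c^(d_q) mod q: c ≡ 64 (mod 73), and 64^59 mod 73 = 8.
h = q_inv·(m₁ − m₂) mod p = 58·(19 − 8) mod 83 = 57.
m = m₂ + h·q = 8 + 57·73 = 4169.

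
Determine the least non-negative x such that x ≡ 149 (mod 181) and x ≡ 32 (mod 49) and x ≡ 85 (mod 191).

Combine the congruences pairwise.
From x ≡ 149 (mod 181) write x = 149 + 181t. Substituting into x ≡ 32 (mod 49) gives 181t ≡ 30 (mod 49), and since 34⁻¹ ≡ 13 (mod 49), t ≡ 47. Hence x ≡ 149 + 181·47 = 8656 (mod 8869).
From x ≡ 8656 (mod 8869) write x = 8656 + 8869t. Substituting into x ≡ 85 (mod 191) gives 8869t ≡ 24 (mod 191), and since 83⁻¹ ≡ 168 (mod 191), t ≡ 21. Hence x ≡ 8656 + 8869·21 = 194905 (mod 1693979).

194905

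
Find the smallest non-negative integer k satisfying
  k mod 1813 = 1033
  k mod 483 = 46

104374

gcd(1813, 483) = 7 and 7 | (46 − 1033), so the pair is consistent; merging gives k ≡ 104374 (mod 125097), where 125097 = lcm(1813, 483).
The solution is unique modulo lcm(1813, 483) = 125097.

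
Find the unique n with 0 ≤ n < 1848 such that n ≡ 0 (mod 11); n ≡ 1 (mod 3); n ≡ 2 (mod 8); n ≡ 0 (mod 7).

Combine the congruences pairwise.
From n ≡ 0 (mod 11) write n = 0 + 11t. Substituting into n ≡ 1 (mod 3) gives 11t ≡ 1 (mod 3), and since 2⁻¹ ≡ 2 (mod 3), t ≡ 2. Hence n ≡ 0 + 11·2 = 22 (mod 33).
From n ≡ 22 (mod 33) write n = 22 + 33t. Substituting into n ≡ 2 (mod 8) gives 33t ≡ 4 (mod 8), and since 1⁻¹ ≡ 1 (mod 8), t ≡ 4. Hence n ≡ 22 + 33·4 = 154 (mod 264).
From n ≡ 154 (mod 264) write n = 154 + 264t. Substituting into n ≡ 0 (mod 7) gives 264t ≡ 0 (mod 7), and since 5⁻¹ ≡ 3 (mod 7), t ≡ 0. Hence n ≡ 154 + 264·0 = 154 (mod 1848).

154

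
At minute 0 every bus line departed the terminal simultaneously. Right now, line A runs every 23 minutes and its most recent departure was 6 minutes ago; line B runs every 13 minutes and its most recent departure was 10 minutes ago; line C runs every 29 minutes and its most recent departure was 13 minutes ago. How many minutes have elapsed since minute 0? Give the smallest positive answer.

1869

The moduli are pairwise coprime; N = 23·13·29 = 8671.
N/23 = 377; 377 ≡ 9 (mod 23); 9·18 ≡ 1, so inverse 18.
N/13 = 667; 667 ≡ 4 (mod 13); 4·10 ≡ 1, so inverse 10.
N/29 = 299; 299 ≡ 9 (mod 29); 9·13 ≡ 1, so inverse 13.
t ≡ 6·377·18 + 10·667·10 + 13·299·13 = 157947.
157947 mod 8671 = 1869.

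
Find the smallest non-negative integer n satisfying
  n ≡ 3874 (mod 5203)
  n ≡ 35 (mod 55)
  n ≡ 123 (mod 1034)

gcd(5203, 55) = 11 and 11 | (35 − 3874), so the pair is consistent; merging gives n ≡ 14280 (mod 26015), where 26015 = lcm(5203, 55).
gcd(26015, 1034) = 11 and 11 | (123 − 14280), so the pair is consistent; merging gives n ≡ 716685 (mod 2445410), where 2445410 = lcm(26015, 1034).
The solution is unique modulo lcm(5203, 55, 1034) = 2445410.

716685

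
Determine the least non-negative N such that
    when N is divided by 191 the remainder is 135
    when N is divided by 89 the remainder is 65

Combine the congruences pairwise.
From N ≡ 135 (mod 191) write N = 135 + 191t. Substituting into N ≡ 65 (mod 89) gives 191t ≡ 19 (mod 89), and since 13⁻¹ ≡ 48 (mod 89), t ≡ 22. Hence N ≡ 135 + 191·22 = 4337 (mod 16999).

4337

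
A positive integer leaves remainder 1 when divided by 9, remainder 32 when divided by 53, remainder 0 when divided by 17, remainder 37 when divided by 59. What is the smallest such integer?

475813

The moduli are pairwise coprime; N = 9·53·17·59 = 478431.
N/9 = 53159; 53159 ≡ 5 (mod 9); 5·2 ≡ 1, so inverse 2.
N/53 = 9027; 9027 ≡ 17 (mod 53); 17·25 ≡ 1, so inverse 25.
N/17 = 28143; 28143 ≡ 8 (mod 17); 8·15 ≡ 1, so inverse 15.
N/59 = 8109; 8109 ≡ 26 (mod 59); 26·25 ≡ 1, so inverse 25.
x ≡ 1·53159·2 + 32·9027·25 + 0·28143·15 + 37·8109·25 = 14828743.
14828743 mod 478431 = 475813.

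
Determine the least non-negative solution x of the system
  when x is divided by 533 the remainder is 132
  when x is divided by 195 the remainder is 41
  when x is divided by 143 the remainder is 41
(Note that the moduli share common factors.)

Combine the congruences pairwise.
gcd(533, 195) = 13 and 13 | (41 − 132), so the pair is consistent; merging gives x ≡ 7061 (mod 7995), where 7995 = lcm(533, 195).
gcd(7995, 143) = 13 and 13 | (41 − 7061), so the pair is consistent; merging gives x ≡ 15056 (mod 87945), where 87945 = lcm(7995, 143).
The solution is unique modulo lcm(533, 195, 143) = 87945.

15056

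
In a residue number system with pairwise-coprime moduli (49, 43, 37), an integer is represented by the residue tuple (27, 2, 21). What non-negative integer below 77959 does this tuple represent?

The moduli are pairwise coprime; N = 49·43·37 = 77959.
N/49 = 1591; 1591 ≡ 23 (mod 49); 23·32 ≡ 1, so inverse 32.
N/43 = 1813; 1813 ≡ 7 (mod 43); 7·37 ≡ 1, so inverse 37.
N/37 = 2107; 2107 ≡ 35 (mod 37); 35·18 ≡ 1, so inverse 18.
x ≡ 27·1591·32 + 2·1813·37 + 21·2107·18 = 2305232.
2305232 mod 77959 = 44421.

44421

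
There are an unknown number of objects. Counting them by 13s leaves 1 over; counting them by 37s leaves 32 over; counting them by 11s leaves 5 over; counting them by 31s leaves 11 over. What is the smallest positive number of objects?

The moduli are pairwise coprime; M = 13·37·11·31 = 164021.
M/13 = 12617; 12617 ≡ 7 (mod 13); 7·2 ≡ 1, so inverse 2.
M/37 = 4433; 4433 ≡ 30 (mod 37); 30·21 ≡ 1, so inverse 21.
M/11 = 14911; 14911 ≡ 6 (mod 11); 6·2 ≡ 1, so inverse 2.
M/31 = 5291; 5291 ≡ 21 (mod 31); 21·3 ≡ 1, so inverse 3.
N ≡ 1·12617·2 + 32·4433·21 + 5·14911·2 + 11·5291·3 = 3327923.
3327923 mod 164021 = 47503.

47503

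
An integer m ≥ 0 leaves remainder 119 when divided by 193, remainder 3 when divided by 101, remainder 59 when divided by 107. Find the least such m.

The moduli are pairwise coprime; N = 193·101·107 = 2085751.
N/193 = 10807; 10807 ≡ 192 (mod 193); 192·192 ≡ 1, so inverse 192.
N/101 = 20651; 20651 ≡ 47 (mod 101); 47·43 ≡ 1, so inverse 43.
N/107 = 19493; 19493 ≡ 19 (mod 107); 19·62 ≡ 1, so inverse 62.
m ≡ 119·10807·192 + 3·20651·43 + 59·19493·62 = 320887709.
320887709 mod 2085751 = 1767806.

1767806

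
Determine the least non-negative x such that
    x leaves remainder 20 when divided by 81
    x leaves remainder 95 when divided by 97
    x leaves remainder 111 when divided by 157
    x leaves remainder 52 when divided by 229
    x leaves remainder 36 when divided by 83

17830531559

The moduli are pairwise coprime; N = 81·97·157·229·83 = 23446065843.
N/81 = 289457603; 289457603 ≡ 53 (mod 81); 53·26 ≡ 1, so inverse 26.
N/97 = 241712019; 241712019 ≡ 47 (mod 97); 47·64 ≡ 1, so inverse 64.
N/157 = 149337999; 149337999 ≡ 70 (mod 157); 70·83 ≡ 1, so inverse 83.
N/229 = 102384567; 102384567 ≡ 41 (mod 229); 41·162 ≡ 1, so inverse 162.
N/83 = 282482721; 282482721 ≡ 23 (mod 83); 23·65 ≡ 1, so inverse 65.
x ≡ 20·289457603·26 + 95·241712019·64 + 111·149337999·83 + 52·102384567·162 + 36·282482721·65 = 4519475173415.
4519475173415 mod 23446065843 = 17830531559.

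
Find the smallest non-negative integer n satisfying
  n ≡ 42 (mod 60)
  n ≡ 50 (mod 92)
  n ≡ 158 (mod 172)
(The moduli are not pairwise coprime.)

Combine the congruences pairwise.
gcd(60, 92) = 4 and 4 | (50 − 42), so the pair is consistent; merging gives n ≡ 1062 (mod 1380), where 1380 = lcm(60, 92).
gcd(1380, 172) = 4 and 4 | (158 − 1062), so the pair is consistent; merging gives n ≡ 45222 (mod 59340), where 59340 = lcm(1380, 172).
The solution is unique modulo lcm(60, 92, 172) = 59340.

45222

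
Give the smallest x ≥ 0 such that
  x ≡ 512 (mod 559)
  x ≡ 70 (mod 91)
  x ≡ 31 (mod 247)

55853

gcd(559, 91) = 13 and 13 | (70 − 512), so the pair is consistent; merging gives x ≡ 1071 (mod 3913), where 3913 = lcm(559, 91).
gcd(3913, 247) = 13 and 13 | (31 − 1071), so the pair is consistent; merging gives x ≡ 55853 (mod 74347), where 74347 = lcm(3913, 247).
The solution is unique modulo lcm(559, 91, 247) = 74347.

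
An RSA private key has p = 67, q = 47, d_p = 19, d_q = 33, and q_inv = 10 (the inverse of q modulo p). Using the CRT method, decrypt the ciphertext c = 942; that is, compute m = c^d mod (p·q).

m₁ = c^(d_p) mod p: c ≡ 4 (mod 67), and 4^19 mod 67 = 35.
m₂ = c^(d_q) mod q: c ≡ 2 (mod 47), and 2^33 mod 47 = 37.
h = q_inv·(m₁ − m₂) mod p = 10·(35 − 37) mod 67 = 47.
m = m₂ + h·q = 37 + 47·47 = 2246.

2246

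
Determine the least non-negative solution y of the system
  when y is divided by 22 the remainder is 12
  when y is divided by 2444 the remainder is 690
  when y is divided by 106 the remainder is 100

623910

gcd(22, 2444) = 2 and 2 | (690 − 12), so the pair is consistent; merging gives y ≡ 5578 (mod 26884), where 26884 = lcm(22, 2444).
gcd(26884, 106) = 2 and 2 | (100 − 5578), so the pair is consistent; merging gives y ≡ 623910 (mod 1424852), where 1424852 = lcm(26884, 106).
The solution is unique modulo lcm(22, 2444, 106) = 1424852.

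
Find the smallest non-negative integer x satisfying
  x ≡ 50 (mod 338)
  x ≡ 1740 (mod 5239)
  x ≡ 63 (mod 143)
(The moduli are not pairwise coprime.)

12218

gcd(338, 5239) = 169 and 169 | (1740 − 50), so the pair is consistent; merging gives x ≡ 1740 (mod 10478), where 10478 = lcm(338, 5239).
gcd(10478, 143) = 13 and 13 | (63 − 1740), so the pair is consistent; merging gives x ≡ 12218 (mod 115258), where 115258 = lcm(10478, 143).
The solution is unique modulo lcm(338, 5239, 143) = 115258.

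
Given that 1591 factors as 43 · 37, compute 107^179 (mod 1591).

Mod 43: 107 ≡ 21; by Fermat, exponent reduces to 179 mod 42 = 11; 21^11 ≡ 35 (mod 43).
Mod 37: 107 ≡ 33; by Fermat, exponent reduces to 179 mod 36 = 35; 33^35 ≡ 9 (mod 37).
Combine by CRT: x ≡ 35 (mod 43), x ≡ 9 (mod 37) ⇒ x ≡ 379 (mod 1591).

379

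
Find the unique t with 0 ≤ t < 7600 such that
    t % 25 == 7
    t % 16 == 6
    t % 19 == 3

4582

From t ≡ 7 (mod 25) write t = 7 + 25s. Substituting into t ≡ 6 (mod 16) gives 25s ≡ 15 (mod 16), and since 9⁻¹ ≡ 9 (mod 16), s ≡ 7. Hence t ≡ 7 + 25·7 = 182 (mod 400).
From t ≡ 182 (mod 400) write t = 182 + 400s. Substituting into t ≡ 3 (mod 19) gives 400s ≡ 11 (mod 19), and since 1⁻¹ ≡ 1 (mod 19), s ≡ 11. Hence t ≡ 182 + 400·11 = 4582 (mod 7600).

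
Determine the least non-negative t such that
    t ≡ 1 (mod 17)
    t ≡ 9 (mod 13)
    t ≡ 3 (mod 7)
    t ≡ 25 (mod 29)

The moduli are pairwise coprime; N = 17·13·7·29 = 44863.
N/17 = 2639; 2639 ≡ 4 (mod 17); 4·13 ≡ 1, so inverse 13.
N/13 = 3451; 3451 ≡ 6 (mod 13); 6·11 ≡ 1, so inverse 11.
N/7 = 6409; 6409 ≡ 4 (mod 7); 4·2 ≡ 1, so inverse 2.
N/29 = 1547; 1547 ≡ 10 (mod 29); 10·3 ≡ 1, so inverse 3.
t ≡ 1·2639·13 + 9·3451·11 + 3·6409·2 + 25·1547·3 = 530435.
530435 mod 44863 = 36942.

36942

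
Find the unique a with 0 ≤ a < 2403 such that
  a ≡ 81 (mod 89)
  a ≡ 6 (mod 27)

Combine the congruences pairwise.
From a ≡ 81 (mod 89) write a = 81 + 89t. Substituting into a ≡ 6 (mod 27) gives 89t ≡ 6 (mod 27), and since 8⁻¹ ≡ 17 (mod 27), t ≡ 21. Hence a ≡ 81 + 89·21 = 1950 (mod 2403).

1950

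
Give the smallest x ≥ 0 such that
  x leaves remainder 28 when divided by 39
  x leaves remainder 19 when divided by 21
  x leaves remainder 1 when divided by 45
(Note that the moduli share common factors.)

gcd(39, 21) = 3 and 3 | (19 − 28), so the pair is consistent; merging gives x ≡ 145 (mod 273), where 273 = lcm(39, 21).
gcd(273, 45) = 3 and 3 | (1 − 145), so the pair is consistent; merging gives x ≡ 3421 (mod 4095), where 4095 = lcm(273, 45).
The solution is unique modulo lcm(39, 21, 45) = 4095.

3421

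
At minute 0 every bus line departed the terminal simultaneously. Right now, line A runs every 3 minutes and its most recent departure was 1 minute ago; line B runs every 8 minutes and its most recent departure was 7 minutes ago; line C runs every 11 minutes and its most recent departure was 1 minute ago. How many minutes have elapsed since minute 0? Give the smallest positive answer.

199

The moduli are pairwise coprime; N = 3·8·11 = 264.
N/3 = 88; 88 ≡ 1 (mod 3), inverse 1.
N/8 = 33; 33 ≡ 1 (mod 8), inverse 1.
N/11 = 24; 24 ≡ 2 (mod 11); 2·6 ≡ 1, so inverse 6.
t ≡ 1·88·1 + 7·33·1 + 1·24·6 = 463.
463 mod 264 = 199.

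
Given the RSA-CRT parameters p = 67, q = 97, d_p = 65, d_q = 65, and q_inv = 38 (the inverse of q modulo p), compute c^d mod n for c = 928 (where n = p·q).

1025

m₁ = c^(d_p) mod p: c ≡ 57 (mod 67), and 57^65 mod 67 = 20.
m₂ = c^(d_q) mod q: c ≡ 55 (mod 97), and 55^65 mod 97 = 55.
h = q_inv·(m₁ − m₂) mod p = 38·(20 − 55) mod 67 = 10.
m = m₂ + h·q = 55 + 10·97 = 1025.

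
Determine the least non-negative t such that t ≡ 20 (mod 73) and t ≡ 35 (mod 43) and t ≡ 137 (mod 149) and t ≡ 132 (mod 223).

45884389

From t ≡ 20 (mod 73) write t = 20 + 73s. Substituting into t ≡ 35 (mod 43) gives 73s ≡ 15 (mod 43), and since 30⁻¹ ≡ 33 (mod 43), s ≡ 22. Hence t ≡ 20 + 73·22 = 1626 (mod 3139).
From t ≡ 1626 (mod 3139) write t = 1626 + 3139s. Substituting into t ≡ 137 (mod 149) gives 3139s ≡ 1 (mod 149), and since 10⁻¹ ≡ 15 (mod 149), s ≡ 15. Hence t ≡ 1626 + 3139·15 = 48711 (mod 467711).
From t ≡ 48711 (mod 467711) write t = 48711 + 467711s. Substituting into t ≡ 132 (mod 223) gives 467711s ≡ 35 (mod 223), and since 80⁻¹ ≡ 92 (mod 223), s ≡ 98. Hence t ≡ 48711 + 467711·98 = 45884389 (mod 104299553).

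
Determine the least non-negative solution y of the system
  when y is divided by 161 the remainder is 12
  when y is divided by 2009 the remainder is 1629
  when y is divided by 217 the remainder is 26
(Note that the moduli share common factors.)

652545

gcd(161, 2009) = 7 and 7 | (1629 − 12), so the pair is consistent; merging gives y ≡ 5647 (mod 46207), where 46207 = lcm(161, 2009).
gcd(46207, 217) = 7 and 7 | (26 − 5647), so the pair is consistent; merging gives y ≡ 652545 (mod 1432417), where 1432417 = lcm(46207, 217).
The solution is unique modulo lcm(161, 2009, 217) = 1432417.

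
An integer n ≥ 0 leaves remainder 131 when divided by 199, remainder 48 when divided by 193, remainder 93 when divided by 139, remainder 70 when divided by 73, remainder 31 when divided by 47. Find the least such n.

Combine the congruences pairwise.
From n ≡ 131 (mod 199) write n = 131 + 199t. Substituting into n ≡ 48 (mod 193) gives 199t ≡ 110 (mod 193), and since 6⁻¹ ≡ 161 (mod 193), t ≡ 147. Hence n ≡ 131 + 199·147 = 29384 (mod 38407).
From n ≡ 29384 (mod 38407) write n = 29384 + 38407t. Substituting into n ≡ 93 (mod 139) gives 38407t ≡ 38 (mod 139), and since 43⁻¹ ≡ 97 (mod 139), t ≡ 72. Hence n ≡ 29384 + 38407·72 = 2794688 (mod 5338573).
From n ≡ 2794688 (mod 5338573) write n = 2794688 + 5338573t. Substituting into n ≡ 70 (mod 73) gives 5338573t ≡ 41 (mod 73), and since 10⁻¹ ≡ 22 (mod 73), t ≡ 26. Hence n ≡ 2794688 + 5338573·26 = 141597586 (mod 389715829).
From n ≡ 141597586 (mod 389715829) write n = 141597586 + 389715829t. Substituting into n ≡ 31 (mod 47) gives 389715829t ≡ 3 (mod 47), and since 7⁻¹ ≡ 27 (mod 47), t ≡ 34. Hence n ≡ 141597586 + 389715829·34 = 13391935772 (mod 18316643963).

13391935772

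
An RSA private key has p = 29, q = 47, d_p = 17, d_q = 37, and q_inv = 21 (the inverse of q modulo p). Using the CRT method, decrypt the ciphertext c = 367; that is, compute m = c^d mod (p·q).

m₁ = c^(d_p) mod p: c ≡ 19 (mod 29), and 19^17 mod 29 = 14.
m₂ = c^(d_q) mod q: c ≡ 38 (mod 47), and 38^37 mod 47 = 39.
h = q_inv·(m₁ − m₂) mod p = 21·(14 − 39) mod 29 = 26.
m = m₂ + h·q = 39 + 26·47 = 1261.

1261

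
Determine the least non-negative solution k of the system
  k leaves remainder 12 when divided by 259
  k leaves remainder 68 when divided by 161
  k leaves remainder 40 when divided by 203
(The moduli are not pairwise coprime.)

Combine the congruences pairwise.
gcd(259, 161) = 7 and 7 | (68 − 12), so the pair is consistent; merging gives k ≡ 4415 (mod 5957), where 5957 = lcm(259, 161).
gcd(5957, 203) = 7 and 7 | (40 − 4415), so the pair is consistent; merging gives k ≡ 63985 (mod 172753), where 172753 = lcm(5957, 203).
The solution is unique modulo lcm(259, 161, 203) = 172753.

63985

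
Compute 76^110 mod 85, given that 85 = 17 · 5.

21

Mod 17: 76 ≡ 8; by Fermat, exponent reduces to 110 mod 16 = 14; 8^14 ≡ 4 (mod 17).
Mod 5: 76 ≡ 1; by Fermat, exponent reduces to 110 mod 4 = 2; 1^2 ≡ 1 (mod 5).
Combine by CRT: x ≡ 4 (mod 17), x ≡ 1 (mod 5) ⇒ x ≡ 21 (mod 85).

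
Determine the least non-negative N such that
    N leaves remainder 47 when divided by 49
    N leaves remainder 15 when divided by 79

From N ≡ 47 (mod 49) write N = 47 + 49t. Substituting into N ≡ 15 (mod 79) gives 49t ≡ 47 (mod 79), and since 49⁻¹ ≡ 50 (mod 79), t ≡ 59. Hence N ≡ 47 + 49·59 = 2938 (mod 3871).

2938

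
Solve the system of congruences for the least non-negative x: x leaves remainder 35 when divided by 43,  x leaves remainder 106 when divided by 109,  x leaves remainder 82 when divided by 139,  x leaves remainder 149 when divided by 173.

The moduli are pairwise coprime; N = 43·109·139·173 = 112708289.
N/43 = 2621123; 2621123 ≡ 15 (mod 43); 15·23 ≡ 1, so inverse 23.
N/109 = 1034021; 1034021 ≡ 47 (mod 109); 47·58 ≡ 1, so inverse 58.
N/139 = 810851; 810851 ≡ 64 (mod 139); 64·63 ≡ 1, so inverse 63.
N/173 = 651493; 651493 ≡ 148 (mod 173); 148·83 ≡ 1, so inverse 83.
x ≡ 35·2621123·23 + 106·1034021·58 + 82·810851·63 + 149·651493·83 = 20713035320.
20713035320 mod 112708289 = 87418433.

87418433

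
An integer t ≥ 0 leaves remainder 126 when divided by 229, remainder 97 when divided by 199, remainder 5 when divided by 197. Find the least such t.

From t ≡ 126 (mod 229) write t = 126 + 229s. Substituting into t ≡ 97 (mod 199) gives 229s ≡ 170 (mod 199), and since 30⁻¹ ≡ 73 (mod 199), s ≡ 72. Hence t ≡ 126 + 229·72 = 16614 (mod 45571).
From t ≡ 16614 (mod 45571) write t = 16614 + 45571s. Substituting into t ≡ 5 (mod 197) gives 45571s ≡ 136 (mod 197), and since 64⁻¹ ≡ 157 (mod 197), s ≡ 76. Hence t ≡ 16614 + 45571·76 = 3480010 (mod 8977487).

3480010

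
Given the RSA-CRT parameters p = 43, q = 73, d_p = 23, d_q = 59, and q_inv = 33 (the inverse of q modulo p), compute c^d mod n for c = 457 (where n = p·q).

2324

m₁ = c^(d_p) mod p: c ≡ 27 (mod 43), and 27^23 mod 43 = 2.
m₂ = c^(d_q) mod q: c ≡ 19 (mod 73), and 19^59 mod 73 = 61.
h = q_inv·(m₁ − m₂) mod p = 33·(2 − 61) mod 43 = 31.
m = m₂ + h·q = 61 + 31·73 = 2324.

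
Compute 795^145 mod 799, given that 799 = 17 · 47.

Mod 17: 795 ≡ 13; by Fermat, exponent reduces to 145 mod 16 = 1; 13^1 ≡ 13 (mod 17).
Mod 47: 795 ≡ 43; by Fermat, exponent reduces to 145 mod 46 = 7; 43^7 ≡ 19 (mod 47).
Combine by CRT: x ≡ 13 (mod 17), x ≡ 19 (mod 47) ⇒ x ≡ 489 (mod 799).

489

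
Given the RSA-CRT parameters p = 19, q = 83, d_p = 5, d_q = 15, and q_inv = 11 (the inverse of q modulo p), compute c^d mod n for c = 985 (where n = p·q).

m₁ = c^(d_p) mod p: c ≡ 16 (mod 19), and 16^5 mod 19 = 4.
m₂ = c^(d_q) mod q: c ≡ 72 (mod 83), and 72^15 mod 83 = 6.
h = q_inv·(m₁ − m₂) mod p = 11·(4 − 6) mod 19 = 16.
m = m₂ + h·q = 6 + 16·83 = 1334.

1334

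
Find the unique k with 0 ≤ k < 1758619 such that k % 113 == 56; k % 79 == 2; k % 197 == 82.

778626

The moduli are pairwise coprime; N = 113·79·197 = 1758619.
N/113 = 15563; 15563 ≡ 82 (mod 113); 82·51 ≡ 1, so inverse 51.
N/79 = 22261; 22261 ≡ 62 (mod 79); 62·65 ≡ 1, so inverse 65.
N/197 = 8927; 8927 ≡ 62 (mod 197); 62·143 ≡ 1, so inverse 143.
k ≡ 56·15563·51 + 2·22261·65 + 82·8927·143 = 152019860.
152019860 mod 1758619 = 778626.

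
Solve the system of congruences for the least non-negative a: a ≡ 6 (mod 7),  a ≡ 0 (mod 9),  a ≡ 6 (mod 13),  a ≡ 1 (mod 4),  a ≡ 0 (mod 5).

11745

From a ≡ 6 (mod 7) write a = 6 + 7t. Substituting into a ≡ 0 (mod 9) gives 7t ≡ 3 (mod 9), and since 7⁻¹ ≡ 4 (mod 9), t ≡ 3. Hence a ≡ 6 + 7·3 = 27 (mod 63).
From a ≡ 27 (mod 63) write a = 27 + 63t. Substituting into a ≡ 6 (mod 13) gives 63t ≡ 5 (mod 13), and since 11⁻¹ ≡ 6 (mod 13), t ≡ 4. Hence a ≡ 27 + 63·4 = 279 (mod 819).
From a ≡ 279 (mod 819) write a = 279 + 819t. Substituting into a ≡ 1 (mod 4) gives 819t ≡ 2 (mod 4), and since 3⁻¹ ≡ 3 (mod 4), t ≡ 2. Hence a ≡ 279 + 819·2 = 1917 (mod 3276).
From a ≡ 1917 (mod 3276) write a = 1917 + 3276t. Substituting into a ≡ 0 (mod 5) gives 3276t ≡ 3 (mod 5), and since 1⁻¹ ≡ 1 (mod 5), t ≡ 3. Hence a ≡ 1917 + 3276·3 = 11745 (mod 16380).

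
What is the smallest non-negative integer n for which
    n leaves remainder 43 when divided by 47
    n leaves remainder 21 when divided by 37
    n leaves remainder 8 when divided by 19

From n ≡ 43 (mod 47) write n = 43 + 47t. Substituting into n ≡ 21 (mod 37) gives 47t ≡ 15 (mod 37), and since 10⁻¹ ≡ 26 (mod 37), t ≡ 20. Hence n ≡ 43 + 47·20 = 983 (mod 1739).
From n ≡ 983 (mod 1739) write n = 983 + 1739t. Substituting into n ≡ 8 (mod 19) gives 1739t ≡ 13 (mod 19), and since 10⁻¹ ≡ 2 (mod 19), t ≡ 7. Hence n ≡ 983 + 1739·7 = 13156 (mod 33041).

13156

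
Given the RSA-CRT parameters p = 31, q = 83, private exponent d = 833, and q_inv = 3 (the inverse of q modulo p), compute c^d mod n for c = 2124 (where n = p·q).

d_p = d mod (p−1) = 833 mod 30 = 23; d_q = d mod (q−1) = 13.
m₁ = c^(d_p) mod p: c ≡ 16 (mod 31), and 16^23 mod 31 = 4.
m₂ = c^(d_q) mod q: c ≡ 49 (mod 83), and 49^13 mod 83 = 75.
h = q_inv·(m₁ − m₂) mod p = 3·(4 − 75) mod 31 = 4.
m = m₂ + h·q = 75 + 4·83 = 407.

407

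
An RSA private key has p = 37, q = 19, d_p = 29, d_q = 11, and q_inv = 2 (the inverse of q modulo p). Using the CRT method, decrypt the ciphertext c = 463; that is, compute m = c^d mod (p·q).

m₁ = c^(d_p) mod p: c ≡ 19 (mod 37), and 19^29 mod 37 = 17.
m₂ = c^(d_q) mod q: c ≡ 7 (mod 19), and 7^11 mod 19 = 11.
h = q_inv·(m₁ − m₂) mod p = 2·(17 − 11) mod 37 = 12.
m = m₂ + h·q = 11 + 12·19 = 239.

239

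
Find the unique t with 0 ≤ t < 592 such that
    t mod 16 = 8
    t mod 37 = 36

184

From t ≡ 8 (mod 16) write t = 8 + 16s. Substituting into t ≡ 36 (mod 37) gives 16s ≡ 28 (mod 37), and since 16⁻¹ ≡ 7 (mod 37), s ≡ 11. Hence t ≡ 8 + 16·11 = 184 (mod 592).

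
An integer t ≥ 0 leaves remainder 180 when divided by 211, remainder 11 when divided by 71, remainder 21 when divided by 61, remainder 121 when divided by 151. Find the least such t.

From t ≡ 180 (mod 211) write t = 180 + 211s. Substituting into t ≡ 11 (mod 71) gives 211s ≡ 44 (mod 71), and since 69⁻¹ ≡ 35 (mod 71), s ≡ 49. Hence t ≡ 180 + 211·49 = 10519 (mod 14981).
From t ≡ 10519 (mod 14981) write t = 10519 + 14981s. Substituting into t ≡ 21 (mod 61) gives 14981s ≡ 55 (mod 61), and since 36⁻¹ ≡ 39 (mod 61), s ≡ 10. Hence t ≡ 10519 + 14981·10 = 160329 (mod 913841).
From t ≡ 160329 (mod 913841) write t = 160329 + 913841s. Substituting into t ≡ 121 (mod 151) gives 913841s ≡ 3 (mod 151), and since 140⁻¹ ≡ 96 (mod 151), s ≡ 137. Hence t ≡ 160329 + 913841·137 = 125356546 (mod 137989991).

125356546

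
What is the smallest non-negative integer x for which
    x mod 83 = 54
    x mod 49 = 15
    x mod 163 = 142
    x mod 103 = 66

From x ≡ 54 (mod 83) write x = 54 + 83t. Substituting into x ≡ 15 (mod 49) gives 83t ≡ 10 (mod 49), and since 34⁻¹ ≡ 13 (mod 49), t ≡ 32. Hence x ≡ 54 + 83·32 = 2710 (mod 4067).
From x ≡ 2710 (mod 4067) write x = 2710 + 4067t. Substituting into x ≡ 142 (mod 163) gives 4067t ≡ 40 (mod 163), and since 155⁻¹ ≡ 61 (mod 163), t ≡ 158. Hence x ≡ 2710 + 4067·158 = 645296 (mod 662921).
From x ≡ 645296 (mod 662921) write x = 645296 + 662921t. Substituting into x ≡ 66 (mod 103) gives 662921t ≡ 65 (mod 103), and since 13⁻¹ ≡ 8 (mod 103), t ≡ 5. Hence x ≡ 645296 + 662921·5 = 3959901 (mod 68280863).

3959901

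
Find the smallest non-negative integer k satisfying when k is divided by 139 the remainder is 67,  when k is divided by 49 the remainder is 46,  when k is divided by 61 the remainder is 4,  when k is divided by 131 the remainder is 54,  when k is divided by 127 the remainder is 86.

2410286477

Combine the congruences pairwise.
From k ≡ 67 (mod 139) write k = 67 + 139t. Substituting into k ≡ 46 (mod 49) gives 139t ≡ 28 (mod 49), and since 41⁻¹ ≡ 6 (mod 49), t ≡ 21. Hence k ≡ 67 + 139·21 = 2986 (mod 6811).
From k ≡ 2986 (mod 6811) write k = 2986 + 6811t. Substituting into k ≡ 4 (mod 61) gives 6811t ≡ 7 (mod 61), and since 40⁻¹ ≡ 29 (mod 61), t ≡ 20. Hence k ≡ 2986 + 6811·20 = 139206 (mod 415471).
From k ≡ 139206 (mod 415471) write k = 139206 + 415471t. Substituting into k ≡ 54 (mod 131) gives 415471t ≡ 101 (mod 131), and since 70⁻¹ ≡ 73 (mod 131), t ≡ 37. Hence k ≡ 139206 + 415471·37 = 15511633 (mod 54426701).
From k ≡ 15511633 (mod 54426701) write k = 15511633 + 54426701t. Substituting into k ≡ 86 (mod 127) gives 54426701t ≡ 106 (mod 127), and since 89⁻¹ ≡ 10 (mod 127), t ≡ 44. Hence k ≡ 15511633 + 54426701·44 = 2410286477 (mod 6912191027).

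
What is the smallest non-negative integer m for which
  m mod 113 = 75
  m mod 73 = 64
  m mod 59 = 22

38608

The moduli are pairwise coprime; N = 113·73·59 = 486691.
N/113 = 4307; 4307 ≡ 13 (mod 113); 13·87 ≡ 1, so inverse 87.
N/73 = 6667; 6667 ≡ 24 (mod 73); 24·70 ≡ 1, so inverse 70.
N/59 = 8249; 8249 ≡ 48 (mod 59); 48·16 ≡ 1, so inverse 16.
m ≡ 75·4307·87 + 64·6667·70 + 22·8249·16 = 60874983.
60874983 mod 486691 = 38608.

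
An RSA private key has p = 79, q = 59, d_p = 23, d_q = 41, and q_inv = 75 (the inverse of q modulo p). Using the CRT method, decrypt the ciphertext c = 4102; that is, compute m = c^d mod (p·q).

3520

m₁ = c^(d_p) mod p: c ≡ 73 (mod 79), and 73^23 mod 79 = 44.
m₂ = c^(d_q) mod q: c ≡ 31 (mod 59), and 31^41 mod 59 = 39.
h = q_inv·(m₁ − m₂) mod p = 75·(44 − 39) mod 79 = 59.
m = m₂ + h·q = 39 + 59·59 = 3520.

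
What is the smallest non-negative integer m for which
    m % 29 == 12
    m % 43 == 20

From m ≡ 12 (mod 29) write m = 12 + 29t. Substituting into m ≡ 20 (mod 43) gives 29t ≡ 8 (mod 43), and since 29⁻¹ ≡ 3 (mod 43), t ≡ 24. Hence m ≡ 12 + 29·24 = 708 (mod 1247).

708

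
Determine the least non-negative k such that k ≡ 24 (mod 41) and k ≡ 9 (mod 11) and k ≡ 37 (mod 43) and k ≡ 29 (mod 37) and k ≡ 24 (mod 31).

The moduli are pairwise coprime; N = 41·11·43·37·31 = 22243771.
N/41 = 542531; 542531 ≡ 19 (mod 41); 19·13 ≡ 1, so inverse 13.
N/11 = 2022161; 2022161 ≡ 9 (mod 11); 9·5 ≡ 1, so inverse 5.
N/43 = 517297; 517297 ≡ 7 (mod 43); 7·37 ≡ 1, so inverse 37.
N/37 = 601183; 601183 ≡ 7 (mod 37); 7·16 ≡ 1, so inverse 16.
N/31 = 717541; 717541 ≡ 15 (mod 31); 15·29 ≡ 1, so inverse 29.
k ≡ 24·542531·13 + 9·2022161·5 + 37·517297·37 + 29·601183·16 + 24·717541·29 = 1746803958.
1746803958 mod 22243771 = 11789820.

11789820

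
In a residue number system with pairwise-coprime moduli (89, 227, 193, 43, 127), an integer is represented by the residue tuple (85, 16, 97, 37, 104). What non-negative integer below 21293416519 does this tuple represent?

From x ≡ 85 (mod 89) write x = 85 + 89t. Substituting into x ≡ 16 (mod 227) gives 89t ≡ 158 (mod 227), and since 89⁻¹ ≡ 176 (mod 227), t ≡ 114. Hence x ≡ 85 + 89·114 = 10231 (mod 20203).
From x ≡ 10231 (mod 20203) write x = 10231 + 20203t. Substituting into x ≡ 97 (mod 193) gives 20203t ≡ 95 (mod 193), and since 131⁻¹ ≡ 28 (mod 193), t ≡ 151. Hence x ≡ 10231 + 20203·151 = 3060884 (mod 3899179).
From x ≡ 3060884 (mod 3899179) write x = 3060884 + 3899179t. Substituting into x ≡ 37 (mod 43) gives 3899179t ≡ 22 (mod 43), and since 25⁻¹ ≡ 31 (mod 43), t ≡ 37. Hence x ≡ 3060884 + 3899179·37 = 147330507 (mod 167664697).
From x ≡ 147330507 (mod 167664697) write x = 147330507 + 167664697t. Substituting into x ≡ 104 (mod 127) gives 167664697t ≡ 11 (mod 127), and since 59⁻¹ ≡ 28 (mod 127), t ≡ 54. Hence x ≡ 147330507 + 167664697·54 = 9201224145 (mod 21293416519).

9201224145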